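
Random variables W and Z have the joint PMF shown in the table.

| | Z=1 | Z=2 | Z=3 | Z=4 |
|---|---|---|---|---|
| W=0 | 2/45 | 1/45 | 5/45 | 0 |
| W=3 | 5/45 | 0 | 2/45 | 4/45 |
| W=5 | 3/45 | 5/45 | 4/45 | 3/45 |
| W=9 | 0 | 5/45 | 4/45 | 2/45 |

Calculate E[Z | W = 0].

19/8

P(W = 0) = 8/45.
Σ Z·P over the event = 1·(2/45) + 2·(1/45) + 3·(5/45) = 19/45.
E[Z | W = 0] = (19/45) / (8/45) = 19/8.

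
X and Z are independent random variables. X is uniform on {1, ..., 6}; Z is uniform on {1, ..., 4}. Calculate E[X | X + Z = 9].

Outcomes with X + Z = 9: (5,4), (6,3), each with probability 1/24.
E[X | X + Z = 9] = (5 + 6) / 2 = 11/2.

11/2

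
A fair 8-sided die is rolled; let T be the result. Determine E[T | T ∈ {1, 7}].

P(T ∈ {1, 7}) = 1/4.
Σ over the event: 1·1/8 + 7·1/8 = 1.
E[T | T ∈ {1, 7}] = (1) / (1/4) = 4.

4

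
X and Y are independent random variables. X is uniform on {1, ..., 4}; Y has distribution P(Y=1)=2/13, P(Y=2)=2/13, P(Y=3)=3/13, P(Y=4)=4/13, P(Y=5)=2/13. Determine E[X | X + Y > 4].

109/39

P(X + Y > 4) = 3/4.
Summing X·P(x,y) over outcomes with X + Y > 4 gives 109/52.
E[X | X + Y > 4] = (109/52) / (3/4) = 109/39.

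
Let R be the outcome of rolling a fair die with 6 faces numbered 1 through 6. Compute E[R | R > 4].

11/2

Given R > 4, R is equally likely to be any of {5, 6}.
E[R | R > 4] = (5 + 6) / 2 = 11/2.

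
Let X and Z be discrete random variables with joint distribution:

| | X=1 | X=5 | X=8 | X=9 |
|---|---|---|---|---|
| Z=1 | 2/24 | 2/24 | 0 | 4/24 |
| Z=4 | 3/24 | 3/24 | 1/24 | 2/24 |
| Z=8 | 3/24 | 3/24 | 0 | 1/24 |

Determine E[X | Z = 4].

P(Z = 4) = 3/8.
Σ X·P over the event = 1·(3/24) + 5·(3/24) + 8·(1/24) + 9·(2/24) = 11/6.
E[X | Z = 4] = (11/6) / (3/8) = 44/9.

44/9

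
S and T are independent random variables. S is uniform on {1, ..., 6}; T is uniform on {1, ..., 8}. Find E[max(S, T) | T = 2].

11/3

Outcomes with T = 2: (1,2), (2,2), (3,2), (4,2), (5,2), (6,2), each with probability 1/48.
E[max(S, T) | T = 2] = (2 + 2 + 3 + 4 + 5 + 6) / 6 = 11/3.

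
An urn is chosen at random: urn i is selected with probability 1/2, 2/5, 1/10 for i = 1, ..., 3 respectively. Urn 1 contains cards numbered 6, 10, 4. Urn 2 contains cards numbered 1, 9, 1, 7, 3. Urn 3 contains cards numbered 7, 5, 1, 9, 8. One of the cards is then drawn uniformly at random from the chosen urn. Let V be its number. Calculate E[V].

421/75

E[V | urn 1] = (6+10+4)/3 = 20/3.
E[V | urn 2] = (1+9+1+7+3)/5 = 21/5.
E[V | urn 3] = (7+5+1+9+8)/5 = 6.
E[V] = (1/2)·(20/3) + (2/5)·(21/5) + (1/10)·(6) = 421/75.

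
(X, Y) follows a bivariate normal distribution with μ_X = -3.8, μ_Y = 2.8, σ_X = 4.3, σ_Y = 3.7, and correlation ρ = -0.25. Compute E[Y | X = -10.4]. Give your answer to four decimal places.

4.2198

E[Y | X=x] = μ_Y + ρ(σ_Y/σ_X)(x − μ_X) for jointly normal variables.
E[Y | X=-10.4] = 2.8 + (-0.25)·(3.7/4.3)·(-10.4 − (-3.8)) = 2.8 + (-0.21512)·(-6.6) = 4.2198.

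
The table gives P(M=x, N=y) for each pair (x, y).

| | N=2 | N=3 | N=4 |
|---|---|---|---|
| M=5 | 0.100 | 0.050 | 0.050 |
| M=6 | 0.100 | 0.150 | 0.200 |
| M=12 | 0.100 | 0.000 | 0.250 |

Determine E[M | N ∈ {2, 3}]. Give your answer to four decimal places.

P(N ∈ {2, 3}) = 0.500.
Σ M·P over the event = 5·(0.100) + 5·(0.050) + 6·(0.100) + 6·(0.150) + 12·(0.100) = 3.450.
E[M | N ∈ {2, 3}] = (3.450) / (0.500) = 6.9000.

6.9000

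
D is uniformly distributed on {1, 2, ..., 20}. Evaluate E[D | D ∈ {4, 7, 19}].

10

P(D ∈ {4, 7, 19}) = 3/20.
Σ over the event: 4·1/20 + 7·1/20 + 19·1/20 = 3/2.
E[D | D ∈ {4, 7, 19}] = (3/2) / (3/20) = 10.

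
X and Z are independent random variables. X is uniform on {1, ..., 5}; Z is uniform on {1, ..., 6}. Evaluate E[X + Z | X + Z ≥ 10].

31/3

P(X + Z ≥ 10) = 1/10.
Summing (X+Z)·P(x,y) over outcomes with X + Z ≥ 10 gives 31/30.
E[X + Z | X + Z ≥ 10] = (31/30) / (1/10) = 31/3.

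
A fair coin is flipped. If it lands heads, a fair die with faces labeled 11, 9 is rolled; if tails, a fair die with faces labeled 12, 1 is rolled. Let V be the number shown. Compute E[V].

E[V | heads] = (11+9)/2 = 10.
E[V | tails] = (12+1)/2 = 13/2.
E[V] = (1/2)·(10) + (1/2)·(13/2) = 33/4.

33/4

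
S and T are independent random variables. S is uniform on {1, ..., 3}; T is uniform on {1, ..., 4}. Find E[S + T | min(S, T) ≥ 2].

Outcomes with min(S, T) ≥ 2: (2,2), (2,3), (2,4), (3,2), (3,3), (3,4), each with probability 1/12.
E[S + T | min(S, T) ≥ 2] = (4 + 5 + 6 + 5 + 6 + 7) / 6 = 11/2.

11/2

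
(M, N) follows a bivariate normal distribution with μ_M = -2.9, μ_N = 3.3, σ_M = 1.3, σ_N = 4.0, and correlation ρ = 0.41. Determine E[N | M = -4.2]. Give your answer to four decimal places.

For a bivariate normal, E[N | M=x] = μ_N + ρ·(σ_N/σ_M)·(x − μ_M).
E[N | M=-4.2] = 3.3 + (0.41)·(4.0/1.3)·(-4.2 − (-2.9)) = 3.3 + (1.26154)·(-1.3) = 1.6600.

1.6600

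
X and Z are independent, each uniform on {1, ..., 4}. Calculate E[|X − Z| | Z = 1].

3/2

Outcomes with Z = 1: (1,1), (2,1), (3,1), (4,1), each with probability 1/16.
E[|X − Z| | Z = 1] = (0 + 1 + 2 + 3) / 4 = 3/2.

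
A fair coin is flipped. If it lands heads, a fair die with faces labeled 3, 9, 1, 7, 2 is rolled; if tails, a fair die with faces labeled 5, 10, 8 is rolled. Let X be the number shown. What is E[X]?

E[X | heads] = (3+9+1+7+2)/5 = 22/5.
E[X | tails] = (5+10+8)/3 = 23/3.
By the law of total expectation,
E[X] = (1/2)·(22/5) + (1/2)·(23/3) = 181/30.

181/30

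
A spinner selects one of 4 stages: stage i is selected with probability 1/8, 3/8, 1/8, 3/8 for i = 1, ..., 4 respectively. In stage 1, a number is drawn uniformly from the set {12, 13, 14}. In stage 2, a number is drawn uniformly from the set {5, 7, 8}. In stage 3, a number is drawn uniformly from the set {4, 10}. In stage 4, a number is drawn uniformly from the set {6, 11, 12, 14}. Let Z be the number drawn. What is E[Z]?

289/32

E[Z | stage 1] = (12+13+14)/3 = 13.
E[Z | stage 2] = (5+7+8)/3 = 20/3.
E[Z | stage 3] = (4+10)/2 = 7.
E[Z | stage 4] = (6+11+12+14)/4 = 43/4.
E[Z] = (1/8)·(13) + (3/8)·(20/3) + (1/8)·(7) + (3/8)·(43/4) = 289/32.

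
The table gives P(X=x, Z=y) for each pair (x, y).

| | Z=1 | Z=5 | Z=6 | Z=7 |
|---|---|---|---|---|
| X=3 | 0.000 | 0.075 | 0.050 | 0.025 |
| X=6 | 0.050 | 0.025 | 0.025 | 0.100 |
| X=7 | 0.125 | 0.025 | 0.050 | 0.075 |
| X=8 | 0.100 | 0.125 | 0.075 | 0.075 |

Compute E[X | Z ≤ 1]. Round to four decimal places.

P(Z ≤ 1) = 0.275.
Summing X·P(X=x,Z=y) over the conditioning event gives 1.975.
E[X | Z ≤ 1] = (1.975) / (0.275) = 7.1818.

7.1818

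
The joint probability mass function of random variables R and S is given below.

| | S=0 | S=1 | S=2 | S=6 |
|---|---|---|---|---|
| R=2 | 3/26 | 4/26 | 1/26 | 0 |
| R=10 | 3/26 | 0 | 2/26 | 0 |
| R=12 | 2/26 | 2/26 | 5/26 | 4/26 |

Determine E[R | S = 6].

12

P(S = 6) = 2/13.
Σ R·P over the event = 12·(4/26) = 24/13.
E[R | S = 6] = (24/13) / (2/13) = 12.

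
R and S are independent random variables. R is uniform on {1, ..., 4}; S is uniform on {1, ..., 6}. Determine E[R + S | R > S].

Outcomes with R > S: (2,1), (3,1), (3,2), (4,1), (4,2), (4,3), each with probability 1/24.
E[R + S | R > S] = (3 + 4 + 5 + 5 + 6 + 7) / 6 = 5.

5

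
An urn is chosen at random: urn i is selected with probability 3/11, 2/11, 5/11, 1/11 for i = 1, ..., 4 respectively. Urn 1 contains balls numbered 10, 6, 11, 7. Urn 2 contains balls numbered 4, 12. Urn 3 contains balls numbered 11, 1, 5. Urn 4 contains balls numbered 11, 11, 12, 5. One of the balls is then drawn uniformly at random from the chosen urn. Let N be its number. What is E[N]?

955/132

E[N | urn 1] = (10+6+11+7)/4 = 17/2.
E[N | urn 2] = (4+12)/2 = 8.
E[N | urn 3] = (11+1+5)/3 = 17/3.
E[N | urn 4] = (11+11+12+5)/4 = 39/4.
By the law of total expectation,
E[N] = (3/11)·(17/2) + (2/11)·(8) + (5/11)·(17/3) + (1/11)·(39/4) = 955/132.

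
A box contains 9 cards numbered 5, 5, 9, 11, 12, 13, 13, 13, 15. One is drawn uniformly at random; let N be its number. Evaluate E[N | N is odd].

P(N is odd) = 8/9.
Σ over the event: 5·2/9 + 9·1/9 + 11·1/9 + 13·1/3 + 15·1/9 = 28/3.
E[N | N is odd] = (28/3) / (8/9) = 21/2.

21/2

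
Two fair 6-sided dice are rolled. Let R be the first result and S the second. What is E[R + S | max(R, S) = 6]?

102/11

P(max(R, S) = 6) = 11/36.
Summing (R+S)·P(x,y) over outcomes with max(R, S) = 6 gives 17/6.
E[R + S | max(R, S) = 6] = (17/6) / (11/36) = 102/11.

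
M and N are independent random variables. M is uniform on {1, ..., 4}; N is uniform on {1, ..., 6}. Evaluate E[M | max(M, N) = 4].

22/7

Outcomes with max(M, N) = 4: (1,4), (2,4), (3,4), (4,1), (4,2), (4,3), (4,4), each with probability 1/24.
E[M | max(M, N) = 4] = (1 + 2 + 3 + 4 + 4 + 4 + 4) / 7 = 22/7.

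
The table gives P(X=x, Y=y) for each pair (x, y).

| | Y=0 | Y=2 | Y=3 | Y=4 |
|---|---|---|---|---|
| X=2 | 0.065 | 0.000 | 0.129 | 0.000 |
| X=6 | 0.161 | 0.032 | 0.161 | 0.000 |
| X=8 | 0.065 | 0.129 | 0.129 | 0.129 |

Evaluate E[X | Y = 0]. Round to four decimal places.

5.5533

P(Y = 0) = 0.291.
Σ X·P over the event = 2·(0.065) + 6·(0.161) + 8·(0.065) = 1.616.
E[X | Y = 0] = (1.616) / (0.291) = 5.5533.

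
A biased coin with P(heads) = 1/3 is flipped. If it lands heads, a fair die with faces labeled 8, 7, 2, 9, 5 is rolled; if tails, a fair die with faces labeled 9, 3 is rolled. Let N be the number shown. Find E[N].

91/15

E[N | heads] = (8+7+2+9+5)/5 = 31/5.
E[N | tails] = (9+3)/2 = 6.
By the law of total expectation,
E[N] = (1/3)·(31/5) + (2/3)·(6) = 91/15.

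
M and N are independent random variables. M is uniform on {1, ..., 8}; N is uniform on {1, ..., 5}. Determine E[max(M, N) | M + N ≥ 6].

P(M + N ≥ 6) = 3/4.
Summing max(M,N)·P(x,y) over outcomes with M + N ≥ 6 gives 173/40.
E[max(M, N) | M + N ≥ 6] = (173/40) / (3/4) = 173/30.

173/30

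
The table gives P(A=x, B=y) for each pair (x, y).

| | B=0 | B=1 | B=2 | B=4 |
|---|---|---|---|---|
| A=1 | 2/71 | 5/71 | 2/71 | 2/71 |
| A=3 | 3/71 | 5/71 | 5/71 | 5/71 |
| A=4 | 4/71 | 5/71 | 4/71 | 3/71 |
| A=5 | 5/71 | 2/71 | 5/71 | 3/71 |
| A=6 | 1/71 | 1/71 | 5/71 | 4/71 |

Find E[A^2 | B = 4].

314/17

P(B = 4) = 17/71.
Σ A^2·P over the event = 1·(2/71) + 9·(5/71) + 16·(3/71) + 25·(3/71) + 36·(4/71) = 314/71.
E[A^2 | B = 4] = (314/71) / (17/71) = 314/17.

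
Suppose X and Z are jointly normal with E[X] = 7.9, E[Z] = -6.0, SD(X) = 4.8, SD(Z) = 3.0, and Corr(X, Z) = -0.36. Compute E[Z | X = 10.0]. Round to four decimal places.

-6.4725

The regression of Z on X has slope ρ·σ_Z/σ_X and passes through (μ_X, μ_Z).
E[Z | X=10.0] = -6.0 + (-0.36)·(3.0/4.8)·(10.0 − (7.9)) = -6.0 + (-0.225)·(2.1) = -6.4725.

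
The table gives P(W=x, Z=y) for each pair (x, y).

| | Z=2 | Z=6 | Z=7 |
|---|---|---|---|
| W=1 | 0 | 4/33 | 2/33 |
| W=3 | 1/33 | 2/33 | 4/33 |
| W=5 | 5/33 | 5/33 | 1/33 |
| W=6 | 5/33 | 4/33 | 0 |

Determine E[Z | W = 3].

P(W = 3) = 7/33.
Σ Z·P over the event = 2·(1/33) + 6·(2/33) + 7·(4/33) = 14/11.
E[Z | W = 3] = (14/11) / (7/33) = 6.

6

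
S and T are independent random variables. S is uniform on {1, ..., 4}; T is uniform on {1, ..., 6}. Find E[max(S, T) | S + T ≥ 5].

9/2

P(S + T ≥ 5) = 3/4.
Summing max(S,T)·P(x,y) over outcomes with S + T ≥ 5 gives 27/8.
E[max(S, T) | S + T ≥ 5] = (27/8) / (3/4) = 9/2.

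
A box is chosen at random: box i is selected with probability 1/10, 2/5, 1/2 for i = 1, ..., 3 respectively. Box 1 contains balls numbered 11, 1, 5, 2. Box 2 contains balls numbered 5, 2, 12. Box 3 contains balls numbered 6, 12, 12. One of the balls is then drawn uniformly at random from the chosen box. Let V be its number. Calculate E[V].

961/120

E[V | box 1] = (11+1+5+2)/4 = 19/4.
E[V | box 2] = (5+2+12)/3 = 19/3.
E[V | box 3] = (6+12+12)/3 = 10.
By the law of total expectation,
E[V] = (1/10)·(19/4) + (2/5)·(19/3) + (1/2)·(10) = 961/120.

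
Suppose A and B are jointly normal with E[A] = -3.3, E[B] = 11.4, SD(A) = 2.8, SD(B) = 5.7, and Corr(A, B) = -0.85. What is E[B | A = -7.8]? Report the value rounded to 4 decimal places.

E[B | A=x] = μ_B + ρ(σ_B/σ_A)(x − μ_A) for jointly normal variables.
E[B | A=-7.8] = 11.4 + (-0.85)·(5.7/2.8)·(-7.8 − (-3.3)) = 11.4 + (-1.73036)·(-4.5) = 19.1866.

19.1866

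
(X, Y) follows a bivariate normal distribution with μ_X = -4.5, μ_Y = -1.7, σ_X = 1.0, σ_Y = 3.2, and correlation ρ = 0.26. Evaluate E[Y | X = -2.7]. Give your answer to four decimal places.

-0.2024

The regression of Y on X has slope ρ·σ_Y/σ_X and passes through (μ_X, μ_Y).
E[Y | X=-2.7] = -1.7 + (0.26)·(3.2/1.0)·(-2.7 − (-4.5)) = -1.7 + (0.832)·(1.8) = -0.2024.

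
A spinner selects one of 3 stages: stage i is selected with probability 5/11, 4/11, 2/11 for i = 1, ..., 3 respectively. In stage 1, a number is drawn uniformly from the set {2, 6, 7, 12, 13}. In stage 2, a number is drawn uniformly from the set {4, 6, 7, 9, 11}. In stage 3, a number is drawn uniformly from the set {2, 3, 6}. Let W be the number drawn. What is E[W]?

1154/165

E[W | stage 1] = (2+6+7+12+13)/5 = 8.
E[W | stage 2] = (4+6+7+9+11)/5 = 37/5.
E[W | stage 3] = (2+3+6)/3 = 11/3.
E[W] = (5/11)·(8) + (4/11)·(37/5) + (2/11)·(11/3) = 1154/165.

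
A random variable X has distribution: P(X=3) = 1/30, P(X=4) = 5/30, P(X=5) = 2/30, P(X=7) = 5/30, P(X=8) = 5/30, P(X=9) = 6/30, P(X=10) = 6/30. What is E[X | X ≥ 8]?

P(X ≥ 8) = 17/30.
Σ over the event: 8·1/6 + 9·1/5 + 10·1/5 = 77/15.
E[X | X ≥ 8] = (77/15) / (17/30) = 154/17.

154/17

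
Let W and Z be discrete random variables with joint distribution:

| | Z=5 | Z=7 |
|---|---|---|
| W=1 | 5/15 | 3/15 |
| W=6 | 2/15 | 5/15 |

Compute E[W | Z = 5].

17/7

P(Z = 5) = 7/15.
Σ W·P over the event = 1·(5/15) + 6·(2/15) = 17/15.
E[W | Z = 5] = (17/15) / (7/15) = 17/7.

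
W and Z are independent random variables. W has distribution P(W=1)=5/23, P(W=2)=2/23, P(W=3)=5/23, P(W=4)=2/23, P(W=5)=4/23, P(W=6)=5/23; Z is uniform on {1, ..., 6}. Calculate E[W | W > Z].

P(W > Z) = 59/138.
Summing W·P(x,y) over outcomes with W > Z gives 48/23.
E[W | W > Z] = (48/23) / (59/138) = 288/59.

288/59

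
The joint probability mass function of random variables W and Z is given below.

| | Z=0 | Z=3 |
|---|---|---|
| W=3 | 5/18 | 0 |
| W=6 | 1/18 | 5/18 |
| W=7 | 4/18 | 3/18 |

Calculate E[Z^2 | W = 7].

P(W = 7) = 7/18.
Σ Z^2·P over the event = 0·(4/18) + 9·(3/18) = 3/2.
E[Z^2 | W = 7] = (3/2) / (7/18) = 27/7.

27/7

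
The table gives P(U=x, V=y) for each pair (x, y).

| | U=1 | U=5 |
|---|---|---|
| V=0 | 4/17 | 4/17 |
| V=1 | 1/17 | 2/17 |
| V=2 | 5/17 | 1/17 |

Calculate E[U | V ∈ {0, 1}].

35/11

P(V ∈ {0, 1}) = 11/17.
Σ U·P over the event = 1·(4/17) + 1·(1/17) + 5·(4/17) + 5·(2/17) = 35/17.
E[U | V ∈ {0, 1}] = (35/17) / (11/17) = 35/11.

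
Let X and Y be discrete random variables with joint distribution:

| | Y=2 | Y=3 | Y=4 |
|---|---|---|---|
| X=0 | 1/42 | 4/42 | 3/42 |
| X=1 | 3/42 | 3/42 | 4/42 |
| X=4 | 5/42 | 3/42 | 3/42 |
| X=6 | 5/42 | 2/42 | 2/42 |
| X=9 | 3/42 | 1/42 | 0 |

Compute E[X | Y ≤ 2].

P(Y ≤ 2) = 17/42.
Σ X·P over the event = 0·(1/42) + 1·(3/42) + 4·(5/42) + 6·(5/42) + 9·(3/42) = 40/21.
E[X | Y ≤ 2] = (40/21) / (17/42) = 80/17.

80/17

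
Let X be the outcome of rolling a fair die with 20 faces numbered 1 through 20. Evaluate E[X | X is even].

Given X is even, X is equally likely to be any of {2, 4, 6, 8, 10, 12, 14, 16, 18, 20}.
E[X | X is even] = (2 + 4 + 6 + 8 + 10 + 12 + 14 + 16 + 18 + 20) / 10 = 11.

11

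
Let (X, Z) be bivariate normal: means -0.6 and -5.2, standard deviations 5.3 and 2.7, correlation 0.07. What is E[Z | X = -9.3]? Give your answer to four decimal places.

-5.5102

E[Z | X=x] = μ_Z + ρ(σ_Z/σ_X)(x − μ_X) for jointly normal variables.
E[Z | X=-9.3] = -5.2 + (0.07)·(2.7/5.3)·(-9.3 − (-0.6)) = -5.2 + (0.03566)·(-8.7) = -5.5102.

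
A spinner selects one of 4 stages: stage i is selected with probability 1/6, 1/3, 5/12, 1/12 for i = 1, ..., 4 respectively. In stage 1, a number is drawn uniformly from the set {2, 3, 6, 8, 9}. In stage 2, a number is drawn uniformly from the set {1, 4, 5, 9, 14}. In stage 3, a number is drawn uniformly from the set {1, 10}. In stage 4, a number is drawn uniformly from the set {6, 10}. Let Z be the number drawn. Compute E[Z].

E[Z | stage 1] = (2+3+6+8+9)/5 = 28/5.
E[Z | stage 2] = (1+4+5+9+14)/5 = 33/5.
E[Z | stage 3] = (1+10)/2 = 11/2.
E[Z | stage 4] = (6+10)/2 = 8.
E[Z] = (1/6)·(28/5) + (1/3)·(33/5) + (5/12)·(11/2) + (1/12)·(8) = 731/120.

731/120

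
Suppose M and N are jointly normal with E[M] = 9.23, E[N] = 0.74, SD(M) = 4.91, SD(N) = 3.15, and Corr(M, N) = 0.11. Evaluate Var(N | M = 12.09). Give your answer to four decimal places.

The conditional variance in a bivariate normal is σ_N²(1 − ρ²), independent of x.
Var(N | M=12.09) = (3.15)²·(1 − (0.11)²) = 9.9225·0.9879 = 9.8024.

9.8024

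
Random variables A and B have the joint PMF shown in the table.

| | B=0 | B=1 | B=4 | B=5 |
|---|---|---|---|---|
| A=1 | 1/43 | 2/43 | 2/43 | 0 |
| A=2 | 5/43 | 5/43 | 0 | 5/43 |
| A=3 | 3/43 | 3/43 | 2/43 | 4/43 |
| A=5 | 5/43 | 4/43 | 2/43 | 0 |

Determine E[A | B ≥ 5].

P(B ≥ 5) = 9/43.
Σ A·P over the event = 2·(5/43) + 3·(4/43) = 22/43.
E[A | B ≥ 5] = (22/43) / (9/43) = 22/9.

22/9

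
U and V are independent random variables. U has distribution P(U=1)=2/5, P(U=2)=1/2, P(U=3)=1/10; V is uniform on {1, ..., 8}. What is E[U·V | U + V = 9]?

12

P(U + V = 9) = 1/8.
Summing UV·P(x,y) over outcomes with U + V = 9 gives 3/2.
E[U·V | U + V = 9] = (3/2) / (1/8) = 12.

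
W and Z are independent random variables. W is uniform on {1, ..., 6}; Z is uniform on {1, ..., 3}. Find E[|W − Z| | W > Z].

31/12

P(W > Z) = 2/3.
Summing |W−Z|·P(x,y) over outcomes with W > Z gives 31/18.
E[|W − Z| | W > Z] = (31/18) / (2/3) = 31/12.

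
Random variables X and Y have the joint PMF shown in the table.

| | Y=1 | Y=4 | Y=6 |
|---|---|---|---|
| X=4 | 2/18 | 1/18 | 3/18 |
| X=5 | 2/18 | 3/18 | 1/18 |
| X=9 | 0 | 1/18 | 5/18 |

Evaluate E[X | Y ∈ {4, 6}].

P(Y ∈ {4, 6}) = 7/9.
Σ X·P over the event = 4·(1/18) + 4·(3/18) + 5·(3/18) + 5·(1/18) + 9·(1/18) + 9·(5/18) = 5.
E[X | Y ∈ {4, 6}] = (5) / (7/9) = 45/7.

45/7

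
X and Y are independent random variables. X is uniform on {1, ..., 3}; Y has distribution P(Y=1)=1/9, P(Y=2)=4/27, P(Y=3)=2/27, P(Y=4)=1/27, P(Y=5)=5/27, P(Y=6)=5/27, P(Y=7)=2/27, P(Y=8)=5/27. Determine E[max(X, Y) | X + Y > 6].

306/47

P(X + Y > 6) = 47/81.
Summing max(X,Y)·P(x,y) over outcomes with X + Y > 6 gives 34/9.
E[max(X, Y) | X + Y > 6] = (34/9) / (47/81) = 306/47.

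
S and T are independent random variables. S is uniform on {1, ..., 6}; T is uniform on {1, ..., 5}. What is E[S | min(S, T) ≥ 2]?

P(min(S, T) ≥ 2) = 2/3.
Summing S·P(x,y) over outcomes with min(S, T) ≥ 2 gives 8/3.
E[S | min(S, T) ≥ 2] = (8/3) / (2/3) = 4.

4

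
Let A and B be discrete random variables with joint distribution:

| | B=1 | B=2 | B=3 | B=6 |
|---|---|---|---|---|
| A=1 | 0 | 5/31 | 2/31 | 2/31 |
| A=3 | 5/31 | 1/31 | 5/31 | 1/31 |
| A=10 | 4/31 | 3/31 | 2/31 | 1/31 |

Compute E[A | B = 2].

38/9

P(B = 2) = 9/31.
Σ A·P over the event = 1·(5/31) + 3·(1/31) + 10·(3/31) = 38/31.
E[A | B = 2] = (38/31) / (9/31) = 38/9.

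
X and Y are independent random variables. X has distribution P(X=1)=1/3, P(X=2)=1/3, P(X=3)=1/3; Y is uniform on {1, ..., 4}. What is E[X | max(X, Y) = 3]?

12/5

P(max(X, Y) = 3) = 5/12.
Summing X·P(x,y) over outcomes with max(X, Y) = 3 gives 1.
E[X | max(X, Y) = 3] = (1) / (5/12) = 12/5.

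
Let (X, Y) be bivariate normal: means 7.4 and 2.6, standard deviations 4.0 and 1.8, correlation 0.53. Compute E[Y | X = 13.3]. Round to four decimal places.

For a bivariate normal, E[Y | X=x] = μ_Y + ρ·(σ_Y/σ_X)·(x − μ_X).
E[Y | X=13.3] = 2.6 + (0.53)·(1.8/4.0)·(13.3 − (7.4)) = 2.6 + (0.2385)·(5.9) = 4.0072.

4.0072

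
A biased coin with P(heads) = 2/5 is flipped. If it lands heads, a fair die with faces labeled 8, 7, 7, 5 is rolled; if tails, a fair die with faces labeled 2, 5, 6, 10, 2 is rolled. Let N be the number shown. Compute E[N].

E[N | heads] = (8+7+7+5)/4 = 27/4.
E[N | tails] = (2+5+6+10+2)/5 = 5.
By the law of total expectation,
E[N] = (2/5)·(27/4) + (3/5)·(5) = 57/10.

57/10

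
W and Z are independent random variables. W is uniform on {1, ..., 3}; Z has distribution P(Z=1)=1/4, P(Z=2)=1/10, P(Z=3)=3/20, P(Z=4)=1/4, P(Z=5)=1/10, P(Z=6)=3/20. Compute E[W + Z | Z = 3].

5

P(Z = 3) = 3/20.
Summing (W+Z)·P(x,y) over outcomes with Z = 3 gives 3/4.
E[W + Z | Z = 3] = (3/4) / (3/20) = 5.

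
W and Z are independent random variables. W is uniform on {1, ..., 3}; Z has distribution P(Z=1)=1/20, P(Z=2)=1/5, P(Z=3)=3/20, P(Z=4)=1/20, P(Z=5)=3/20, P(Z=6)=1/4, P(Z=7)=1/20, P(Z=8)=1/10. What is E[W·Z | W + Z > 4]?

P(W + Z > 4) = 23/30.
Summing WZ·P(x,y) over outcomes with W + Z > 4 gives 167/20.
E[W·Z | W + Z > 4] = (167/20) / (23/30) = 501/46.

501/46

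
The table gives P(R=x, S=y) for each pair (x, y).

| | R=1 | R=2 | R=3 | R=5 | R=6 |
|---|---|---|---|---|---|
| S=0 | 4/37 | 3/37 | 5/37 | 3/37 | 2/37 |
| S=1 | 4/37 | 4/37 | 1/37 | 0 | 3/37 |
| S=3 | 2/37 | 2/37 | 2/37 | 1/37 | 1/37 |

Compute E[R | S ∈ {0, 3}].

3

P(S ∈ {0, 3}) = 25/37.
Summing R·P(R=x,S=y) over the conditioning event gives 75/37.
E[R | S ∈ {0, 3}] = (75/37) / (25/37) = 3.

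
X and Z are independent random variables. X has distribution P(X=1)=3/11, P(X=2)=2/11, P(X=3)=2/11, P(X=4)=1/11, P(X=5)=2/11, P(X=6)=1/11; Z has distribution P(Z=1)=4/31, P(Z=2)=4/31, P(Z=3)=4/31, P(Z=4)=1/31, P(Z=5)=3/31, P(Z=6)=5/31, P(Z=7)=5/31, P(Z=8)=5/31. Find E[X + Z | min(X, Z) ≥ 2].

109/12

P(min(X, Z) ≥ 2) = 216/341.
Summing (X+Z)·P(x,y) over outcomes with min(X, Z) ≥ 2 gives 1962/341.
E[X + Z | min(X, Z) ≥ 2] = (1962/341) / (216/341) = 109/12.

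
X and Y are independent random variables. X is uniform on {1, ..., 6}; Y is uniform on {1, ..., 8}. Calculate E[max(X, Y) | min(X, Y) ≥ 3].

P(min(X, Y) ≥ 3) = 1/2.
Summing max(X,Y)·P(x,y) over outcomes with min(X, Y) ≥ 3 gives 71/24.
E[max(X, Y) | min(X, Y) ≥ 3] = (71/24) / (1/2) = 71/12.

71/12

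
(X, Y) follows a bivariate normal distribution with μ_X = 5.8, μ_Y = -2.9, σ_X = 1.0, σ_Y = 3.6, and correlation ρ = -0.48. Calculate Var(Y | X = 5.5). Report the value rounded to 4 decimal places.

For a bivariate normal, Var(Y | X=x) = σ_Y²(1 − ρ²).
Var(Y | X=5.5) = (3.6)²·(1 − (-0.48)²) = 12.96·0.7696 = 9.9740.

9.9740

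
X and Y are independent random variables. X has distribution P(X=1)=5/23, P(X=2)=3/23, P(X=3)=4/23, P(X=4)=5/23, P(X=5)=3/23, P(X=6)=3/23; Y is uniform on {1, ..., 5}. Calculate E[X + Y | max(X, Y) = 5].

P(max(X, Y) = 5) = 32/115.
Summing (X+Y)·P(x,y) over outcomes with max(X, Y) = 5 gives 248/115.
E[X + Y | max(X, Y) = 5] = (248/115) / (32/115) = 31/4.

31/4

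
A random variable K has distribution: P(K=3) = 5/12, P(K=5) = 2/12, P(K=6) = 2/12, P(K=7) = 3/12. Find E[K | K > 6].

P(K > 6) = 1/4.
Σ over the event: 7·1/4 = 7/4.
E[K | K > 6] = (7/4) / (1/4) = 7.

7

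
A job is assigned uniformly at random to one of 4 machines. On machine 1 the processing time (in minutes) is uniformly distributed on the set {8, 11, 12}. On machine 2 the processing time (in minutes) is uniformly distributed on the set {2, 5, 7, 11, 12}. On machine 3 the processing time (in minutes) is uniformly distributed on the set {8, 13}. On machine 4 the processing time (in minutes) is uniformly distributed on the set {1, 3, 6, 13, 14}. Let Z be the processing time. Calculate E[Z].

1069/120

E[Z | machine 1] = (8+11+12)/3 = 31/3.
E[Z | machine 2] = (2+5+7+11+12)/5 = 37/5.
E[Z | machine 3] = (8+13)/2 = 21/2.
E[Z | machine 4] = (1+3+6+13+14)/5 = 37/5.
By the law of total expectation,
E[Z] = (1/4)·(31/3) + (1/4)·(37/5) + (1/4)·(21/2) + (1/4)·(37/5) = 1069/120.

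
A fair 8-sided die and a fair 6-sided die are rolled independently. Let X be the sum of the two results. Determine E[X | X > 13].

14

P(X > 13) = 1/48.
Σ over the event: 14·1/48 = 7/24.
E[X | X > 13] = (7/24) / (1/48) = 14.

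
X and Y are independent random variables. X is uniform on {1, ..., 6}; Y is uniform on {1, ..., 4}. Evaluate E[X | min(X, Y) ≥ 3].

Outcomes with min(X, Y) ≥ 3: (3,3), (3,4), (4,3), (4,4), (5,3), (5,4), (6,3), (6,4), each with probability 1/24.
E[X | min(X, Y) ≥ 3] = (3 + 3 + 4 + 4 + 5 + 5 + 6 + 6) / 8 = 9/2.

9/2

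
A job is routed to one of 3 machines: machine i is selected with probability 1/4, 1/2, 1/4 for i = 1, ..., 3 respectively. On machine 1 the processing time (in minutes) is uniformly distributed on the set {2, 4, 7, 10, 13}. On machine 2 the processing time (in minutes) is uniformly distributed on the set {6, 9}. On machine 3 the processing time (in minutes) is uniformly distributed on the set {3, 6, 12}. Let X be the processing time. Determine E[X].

73/10

E[X | machine 1] = (2+4+7+10+13)/5 = 36/5.
E[X | machine 2] = (6+9)/2 = 15/2.
E[X | machine 3] = (3+6+12)/3 = 7.
By the law of total expectation,
E[X] = (1/4)·(36/5) + (1/2)·(15/2) + (1/4)·(7) = 73/10.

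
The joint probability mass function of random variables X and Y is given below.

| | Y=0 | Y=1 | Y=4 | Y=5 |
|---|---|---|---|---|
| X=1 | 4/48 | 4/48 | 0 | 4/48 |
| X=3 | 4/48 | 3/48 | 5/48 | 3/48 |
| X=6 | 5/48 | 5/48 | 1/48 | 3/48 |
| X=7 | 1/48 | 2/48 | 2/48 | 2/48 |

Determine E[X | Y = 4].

35/8

P(Y = 4) = 1/6.
Σ X·P over the event = 3·(5/48) + 6·(1/48) + 7·(2/48) = 35/48.
E[X | Y = 4] = (35/48) / (1/6) = 35/8.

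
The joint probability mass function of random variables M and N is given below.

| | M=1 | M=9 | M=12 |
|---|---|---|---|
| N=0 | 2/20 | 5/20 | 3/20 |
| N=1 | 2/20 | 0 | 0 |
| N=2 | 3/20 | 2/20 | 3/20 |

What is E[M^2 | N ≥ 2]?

P(N ≥ 2) = 2/5.
Summing M^2·P(M=x,N=y) over the conditioning event gives 597/20.
E[M^2 | N ≥ 2] = (597/20) / (2/5) = 597/8.

597/8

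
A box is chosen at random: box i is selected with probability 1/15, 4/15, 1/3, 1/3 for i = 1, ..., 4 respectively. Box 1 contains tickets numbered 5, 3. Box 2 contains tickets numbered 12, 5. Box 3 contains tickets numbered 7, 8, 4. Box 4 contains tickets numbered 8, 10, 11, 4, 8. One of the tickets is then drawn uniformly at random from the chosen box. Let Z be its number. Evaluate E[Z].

332/45

E[Z | box 1] = (5+3)/2 = 4.
E[Z | box 2] = (12+5)/2 = 17/2.
E[Z | box 3] = (7+8+4)/3 = 19/3.
E[Z | box 4] = (8+10+11+4+8)/5 = 41/5.
By the law of total expectation,
E[Z] = (1/15)·(4) + (4/15)·(17/2) + (1/3)·(19/3) + (1/3)·(41/5) = 332/45.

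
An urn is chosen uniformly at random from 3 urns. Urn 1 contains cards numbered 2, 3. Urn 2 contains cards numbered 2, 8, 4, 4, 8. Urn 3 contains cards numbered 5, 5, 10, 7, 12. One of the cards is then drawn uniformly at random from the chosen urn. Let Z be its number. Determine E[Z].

E[Z | urn 1] = (2+3)/2 = 5/2.
E[Z | urn 2] = (2+8+4+4+8)/5 = 26/5.
E[Z | urn 3] = (5+5+10+7+12)/5 = 39/5.
E[Z] = (1/3)·(5/2) + (1/3)·(26/5) + (1/3)·(39/5) = 31/6.

31/6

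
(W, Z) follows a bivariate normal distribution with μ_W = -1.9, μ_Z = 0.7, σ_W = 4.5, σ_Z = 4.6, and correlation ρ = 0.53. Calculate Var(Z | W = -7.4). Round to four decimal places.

The conditional variance in a bivariate normal is σ_Z²(1 − ρ²), independent of x.
Var(Z | W=-7.4) = (4.6)²·(1 − (0.53)²) = 21.16·0.7191 = 15.2162.

15.2162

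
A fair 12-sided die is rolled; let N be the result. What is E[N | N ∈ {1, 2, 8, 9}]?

5

P(N ∈ {1, 2, 8, 9}) = 1/3.
Σ over the event: 1·1/12 + 2·1/12 + 8·1/12 + 9·1/12 = 5/3.
E[N | N ∈ {1, 2, 8, 9}] = (5/3) / (1/3) = 5.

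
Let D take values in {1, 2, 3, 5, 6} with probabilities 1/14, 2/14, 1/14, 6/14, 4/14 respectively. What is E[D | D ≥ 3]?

P(D ≥ 3) = 11/14.
Σ over the event: 3·1/14 + 5·3/7 + 6·2/7 = 57/14.
E[D | D ≥ 3] = (57/14) / (11/14) = 57/11.

57/11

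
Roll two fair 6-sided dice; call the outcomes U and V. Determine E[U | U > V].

14/3

P(U > V) = 5/12.
Summing U·P(x,y) over outcomes with U > V gives 35/18.
E[U | U > V] = (35/18) / (5/12) = 14/3.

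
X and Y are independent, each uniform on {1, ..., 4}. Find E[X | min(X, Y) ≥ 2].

3

P(min(X, Y) ≥ 2) = 9/16.
Summing X·P(x,y) over outcomes with min(X, Y) ≥ 2 gives 27/16.
E[X | min(X, Y) ≥ 2] = (27/16) / (9/16) = 3.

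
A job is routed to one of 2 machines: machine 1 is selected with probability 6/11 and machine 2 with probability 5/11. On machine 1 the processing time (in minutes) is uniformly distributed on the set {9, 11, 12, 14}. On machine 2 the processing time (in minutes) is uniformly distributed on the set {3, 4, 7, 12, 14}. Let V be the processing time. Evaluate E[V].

109/11

E[V | machine 1] = (9+11+12+14)/4 = 23/2.
E[V | machine 2] = (3+4+7+12+14)/5 = 8.
E[V] = (6/11)·(23/2) + (5/11)·(8) = 109/11.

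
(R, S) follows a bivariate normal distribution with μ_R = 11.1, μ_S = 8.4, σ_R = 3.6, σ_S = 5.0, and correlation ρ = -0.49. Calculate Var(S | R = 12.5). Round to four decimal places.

The conditional variance in a bivariate normal is σ_S²(1 − ρ²), independent of x.
Var(S | R=12.5) = (5.0)²·(1 − (-0.49)²) = 25·0.7599 = 18.9975.

18.9975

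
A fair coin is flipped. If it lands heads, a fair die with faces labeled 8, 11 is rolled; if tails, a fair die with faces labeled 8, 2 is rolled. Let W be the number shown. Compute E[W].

29/4

E[W | heads] = (8+11)/2 = 19/2.
E[W | tails] = (8+2)/2 = 5.
E[W] = (1/2)·(19/2) + (1/2)·(5) = 29/4.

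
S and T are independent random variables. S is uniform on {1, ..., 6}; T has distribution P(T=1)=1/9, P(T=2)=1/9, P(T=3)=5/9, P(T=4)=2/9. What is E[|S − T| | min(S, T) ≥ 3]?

P(min(S, T) ≥ 3) = 14/27.
Summing |S−T|·P(x,y) over outcomes with min(S, T) ≥ 3 gives 19/27.
E[|S − T| | min(S, T) ≥ 3] = (19/27) / (14/27) = 19/14.

19/14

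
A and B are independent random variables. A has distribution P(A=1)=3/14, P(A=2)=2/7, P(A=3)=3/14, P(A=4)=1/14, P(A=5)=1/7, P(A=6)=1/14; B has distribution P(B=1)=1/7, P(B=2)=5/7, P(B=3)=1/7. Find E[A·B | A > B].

P(A > B) = 25/49.
Summing AB·P(x,y) over outcomes with A > B gives 387/98.
E[A·B | A > B] = (387/98) / (25/49) = 387/50.

387/50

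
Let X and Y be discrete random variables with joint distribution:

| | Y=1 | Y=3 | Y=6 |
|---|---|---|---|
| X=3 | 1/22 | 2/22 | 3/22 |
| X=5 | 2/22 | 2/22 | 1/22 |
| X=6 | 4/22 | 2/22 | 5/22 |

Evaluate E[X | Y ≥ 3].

24/5

P(Y ≥ 3) = 15/22.
Σ X·P over the event = 3·(2/22) + 3·(3/22) + 5·(2/22) + 5·(1/22) + 6·(2/22) + 6·(5/22) = 36/11.
E[X | Y ≥ 3] = (36/11) / (15/22) = 24/5.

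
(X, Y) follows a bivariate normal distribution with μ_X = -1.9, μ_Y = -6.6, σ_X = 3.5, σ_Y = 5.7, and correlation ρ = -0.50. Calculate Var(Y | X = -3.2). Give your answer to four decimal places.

The conditional variance in a bivariate normal is σ_Y²(1 − ρ²), independent of x.
Var(Y | X=-3.2) = (5.7)²·(1 − (-0.50)²) = 32.49·0.75 = 24.3675.

24.3675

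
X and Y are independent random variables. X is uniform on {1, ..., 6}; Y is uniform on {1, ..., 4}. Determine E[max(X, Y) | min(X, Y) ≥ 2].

P(min(X, Y) ≥ 2) = 5/8.
Summing max(X,Y)·P(x,y) over outcomes with min(X, Y) ≥ 2 gives 8/3.
E[max(X, Y) | min(X, Y) ≥ 2] = (8/3) / (5/8) = 64/15.

64/15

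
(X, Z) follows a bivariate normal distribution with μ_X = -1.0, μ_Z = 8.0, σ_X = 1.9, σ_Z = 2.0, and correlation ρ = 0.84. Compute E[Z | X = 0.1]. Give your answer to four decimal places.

8.9726

For a bivariate normal, E[Z | X=x] = μ_Z + ρ·(σ_Z/σ_X)·(x − μ_X).
E[Z | X=0.1] = 8.0 + (0.84)·(2.0/1.9)·(0.1 − (-1.0)) = 8.0 + (0.88421)·(1.1) = 8.9726.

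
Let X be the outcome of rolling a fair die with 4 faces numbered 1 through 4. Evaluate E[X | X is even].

3

Given X is even, X is equally likely to be any of {2, 4}.
E[X | X is even] = (2 + 4) / 2 = 3.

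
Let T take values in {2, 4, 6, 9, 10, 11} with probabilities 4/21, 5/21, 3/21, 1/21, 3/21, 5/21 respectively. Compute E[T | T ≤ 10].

85/16

P(T ≤ 10) = 16/21.
Σ over the event: 2·4/21 + 4·5/21 + 6·1/7 + 9·1/21 + 10·1/7 = 85/21.
E[T | T ≤ 10] = (85/21) / (16/21) = 85/16.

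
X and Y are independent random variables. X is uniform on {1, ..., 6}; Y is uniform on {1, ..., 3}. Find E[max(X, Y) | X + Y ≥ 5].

9/2

P(X + Y ≥ 5) = 2/3.
Summing max(X,Y)·P(x,y) over outcomes with X + Y ≥ 5 gives 3.
E[max(X, Y) | X + Y ≥ 5] = (3) / (2/3) = 9/2.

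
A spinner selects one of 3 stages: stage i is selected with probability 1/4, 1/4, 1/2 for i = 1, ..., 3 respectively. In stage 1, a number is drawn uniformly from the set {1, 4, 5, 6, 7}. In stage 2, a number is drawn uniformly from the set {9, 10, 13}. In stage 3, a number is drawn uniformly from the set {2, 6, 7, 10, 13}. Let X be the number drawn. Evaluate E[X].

457/60

E[X | stage 1] = (1+4+5+6+7)/5 = 23/5.
E[X | stage 2] = (9+10+13)/3 = 32/3.
E[X | stage 3] = (2+6+7+10+13)/5 = 38/5.
By the law of total expectation,
E[X] = (1/4)·(23/5) + (1/4)·(32/3) + (1/2)·(38/5) = 457/60.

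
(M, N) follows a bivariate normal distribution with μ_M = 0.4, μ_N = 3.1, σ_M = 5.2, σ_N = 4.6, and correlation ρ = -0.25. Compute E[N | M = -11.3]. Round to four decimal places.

5.6875

For a bivariate normal, E[N | M=x] = μ_N + ρ·(σ_N/σ_M)·(x − μ_M).
E[N | M=-11.3] = 3.1 + (-0.25)·(4.6/5.2)·(-11.3 − (0.4)) = 3.1 + (-0.22115)·(-11.7) = 5.6875.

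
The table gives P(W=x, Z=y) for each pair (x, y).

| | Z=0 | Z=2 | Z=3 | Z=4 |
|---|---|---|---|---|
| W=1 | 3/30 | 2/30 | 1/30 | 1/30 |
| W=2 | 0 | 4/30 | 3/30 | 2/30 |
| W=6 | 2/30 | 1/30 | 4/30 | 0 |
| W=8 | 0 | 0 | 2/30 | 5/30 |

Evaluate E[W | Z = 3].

P(Z = 3) = 1/3.
Σ W·P over the event = 1·(1/30) + 2·(3/30) + 6·(4/30) + 8·(2/30) = 47/30.
E[W | Z = 3] = (47/30) / (1/3) = 47/10.

47/10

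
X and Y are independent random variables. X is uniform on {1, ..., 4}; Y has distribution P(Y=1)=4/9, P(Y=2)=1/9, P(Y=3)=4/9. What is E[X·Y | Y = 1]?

5/2

P(Y = 1) = 4/9.
Summing XY·P(x,y) over outcomes with Y = 1 gives 10/9.
E[X·Y | Y = 1] = (10/9) / (4/9) = 5/2.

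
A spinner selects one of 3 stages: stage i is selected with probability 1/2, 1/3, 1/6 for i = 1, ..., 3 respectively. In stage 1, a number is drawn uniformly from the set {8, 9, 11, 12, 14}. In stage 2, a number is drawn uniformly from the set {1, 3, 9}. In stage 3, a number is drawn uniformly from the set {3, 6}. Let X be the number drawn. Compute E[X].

1367/180

E[X | stage 1] = (8+9+11+12+14)/5 = 54/5.
E[X | stage 2] = (1+3+9)/3 = 13/3.
E[X | stage 3] = (3+6)/2 = 9/2.
E[X] = (1/2)·(54/5) + (1/3)·(13/3) + (1/6)·(9/2) = 1367/180.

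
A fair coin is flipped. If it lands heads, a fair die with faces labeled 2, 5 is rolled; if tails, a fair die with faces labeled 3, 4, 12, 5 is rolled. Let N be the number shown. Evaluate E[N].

19/4

E[N | heads] = (2+5)/2 = 7/2.
E[N | tails] = (3+4+12+5)/4 = 6.
E[N] = (1/2)·(7/2) + (1/2)·(6) = 19/4.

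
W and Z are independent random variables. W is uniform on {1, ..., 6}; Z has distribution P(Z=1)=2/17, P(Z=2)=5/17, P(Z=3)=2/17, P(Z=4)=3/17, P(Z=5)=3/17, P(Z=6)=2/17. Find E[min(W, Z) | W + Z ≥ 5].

P(W + Z ≥ 5) = 14/17.
Summing min(W,Z)·P(x,y) over outcomes with W + Z ≥ 5 gives 115/51.
E[min(W, Z) | W + Z ≥ 5] = (115/51) / (14/17) = 115/42.

115/42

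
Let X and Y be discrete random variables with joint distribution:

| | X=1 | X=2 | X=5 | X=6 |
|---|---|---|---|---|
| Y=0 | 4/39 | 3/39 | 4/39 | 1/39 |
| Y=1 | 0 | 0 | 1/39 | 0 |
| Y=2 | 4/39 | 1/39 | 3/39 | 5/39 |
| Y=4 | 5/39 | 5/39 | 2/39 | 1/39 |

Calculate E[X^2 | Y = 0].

P(Y = 0) = 4/13.
Σ X^2·P over the event = 1·(4/39) + 4·(3/39) + 25·(4/39) + 36·(1/39) = 152/39.
E[X^2 | Y = 0] = (152/39) / (4/13) = 38/3.

38/3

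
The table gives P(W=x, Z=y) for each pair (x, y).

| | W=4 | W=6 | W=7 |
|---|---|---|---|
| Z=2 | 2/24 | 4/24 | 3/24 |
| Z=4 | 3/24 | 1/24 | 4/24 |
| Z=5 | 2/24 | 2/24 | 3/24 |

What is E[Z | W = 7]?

P(W = 7) = 5/12.
Summing Z·P(W=x,Z=y) over the conditioning event gives 37/24.
E[Z | W = 7] = (37/24) / (5/12) = 37/10.

37/10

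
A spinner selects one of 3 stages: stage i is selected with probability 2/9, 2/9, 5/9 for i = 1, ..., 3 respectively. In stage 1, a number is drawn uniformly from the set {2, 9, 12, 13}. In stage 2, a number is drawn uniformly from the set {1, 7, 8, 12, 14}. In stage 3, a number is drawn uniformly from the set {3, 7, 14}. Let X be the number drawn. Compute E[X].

374/45

E[X | stage 1] = (2+9+12+13)/4 = 9.
E[X | stage 2] = (1+7+8+12+14)/5 = 42/5.
E[X | stage 3] = (3+7+14)/3 = 8.
E[X] = (2/9)·(9) + (2/9)·(42/5) + (5/9)·(8) = 374/45.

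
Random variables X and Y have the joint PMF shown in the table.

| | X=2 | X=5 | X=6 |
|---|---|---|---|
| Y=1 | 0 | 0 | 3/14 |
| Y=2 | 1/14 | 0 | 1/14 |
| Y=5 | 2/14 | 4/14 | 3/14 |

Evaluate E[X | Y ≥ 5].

14/3

P(Y ≥ 5) = 9/14.
Σ X·P over the event = 2·(2/14) + 5·(4/14) + 6·(3/14) = 3.
E[X | Y ≥ 5] = (3) / (9/14) = 14/3.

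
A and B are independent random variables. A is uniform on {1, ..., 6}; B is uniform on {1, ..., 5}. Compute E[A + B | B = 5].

17/2

Outcomes with B = 5: (1,5), (2,5), (3,5), (4,5), (5,5), (6,5), each with probability 1/30.
E[A + B | B = 5] = (6 + 7 + 8 + 9 + 10 + 11) / 6 = 17/2.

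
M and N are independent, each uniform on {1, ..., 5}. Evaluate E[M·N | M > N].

17/2

P(M > N) = 2/5.
Summing MN·P(x,y) over outcomes with M > N gives 17/5.
E[M·N | M > N] = (17/5) / (2/5) = 17/2.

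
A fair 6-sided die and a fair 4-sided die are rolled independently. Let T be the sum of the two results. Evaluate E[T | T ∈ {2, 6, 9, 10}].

27/4

P(T ∈ {2, 6, 9, 10}) = 1/3.
Σ over the event: 2·1/24 + 6·1/6 + 9·1/12 + 10·1/24 = 9/4.
E[T | T ∈ {2, 6, 9, 10}] = (9/4) / (1/3) = 27/4.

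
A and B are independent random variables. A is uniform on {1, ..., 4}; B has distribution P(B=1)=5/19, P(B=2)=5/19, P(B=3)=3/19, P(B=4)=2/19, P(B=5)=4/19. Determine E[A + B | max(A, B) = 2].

10/3

P(max(A, B) = 2) = 15/76.
Summing (A+B)·P(x,y) over outcomes with max(A, B) = 2 gives 25/38.
E[A + B | max(A, B) = 2] = (25/38) / (15/76) = 10/3.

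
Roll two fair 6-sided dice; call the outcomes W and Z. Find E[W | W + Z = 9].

Outcomes with W + Z = 9: (3,6), (4,5), (5,4), (6,3), each with probability 1/36.
E[W | W + Z = 9] = (3 + 4 + 5 + 6) / 4 = 9/2.

9/2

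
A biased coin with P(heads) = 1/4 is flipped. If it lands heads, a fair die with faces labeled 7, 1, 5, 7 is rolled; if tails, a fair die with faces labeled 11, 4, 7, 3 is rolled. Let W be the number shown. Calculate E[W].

E[W | heads] = (7+1+5+7)/4 = 5.
E[W | tails] = (11+4+7+3)/4 = 25/4.
By the law of total expectation,
E[W] = (1/4)·(5) + (3/4)·(25/4) = 95/16.

95/16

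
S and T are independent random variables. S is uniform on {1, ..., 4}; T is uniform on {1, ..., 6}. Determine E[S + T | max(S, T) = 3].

Outcomes with max(S, T) = 3: (1,3), (2,3), (3,1), (3,2), (3,3), each with probability 1/24.
E[S + T | max(S, T) = 3] = (4 + 5 + 4 + 5 + 6) / 5 = 24/5.

24/5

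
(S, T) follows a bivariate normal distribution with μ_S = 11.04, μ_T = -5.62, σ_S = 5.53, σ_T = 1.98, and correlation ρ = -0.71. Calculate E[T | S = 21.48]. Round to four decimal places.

-8.2740

The regression of T on S has slope ρ·σ_T/σ_S and passes through (μ_S, μ_T).
E[T | S=21.48] = -5.62 + (-0.71)·(1.98/5.53)·(21.48 − (11.04)) = -5.62 + (-0.25421)·(10.44) = -8.2740.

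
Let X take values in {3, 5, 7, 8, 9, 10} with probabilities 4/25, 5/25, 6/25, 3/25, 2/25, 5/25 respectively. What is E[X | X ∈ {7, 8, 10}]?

P(X ∈ {7, 8, 10}) = 14/25.
Σ over the event: 7·6/25 + 8·3/25 + 10·1/5 = 116/25.
E[X | X ∈ {7, 8, 10}] = (116/25) / (14/25) = 58/7.

58/7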